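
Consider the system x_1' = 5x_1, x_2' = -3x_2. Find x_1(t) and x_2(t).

x_1(t) = K_2e^(5t), x_2(t) = -K_1e^(-3t)

Coefficient matrix A = [[5, 0], [0, -3]].
Characteristic polynomial det(A - λI) = λ^2 - 2λ - 15 = 0.
Eigenvalues λ = -3, 5.
For λ=-3: (A-λI) row 1 is [8, 0], so an eigenvector is (0, -1).
For λ=5: (A-λI) row 2 is [0, -8], so an eigenvector is (1, 0).
General solution: K_1e^(-3t)(0,-1) + K_2e^(5t)(1,0).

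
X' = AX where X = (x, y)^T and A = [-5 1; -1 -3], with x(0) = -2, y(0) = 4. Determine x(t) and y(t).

Coefficient matrix A = [[-5, 1], [-1, -3]].
Characteristic polynomial det(A - λI) = λ^2 + 8λ + 16 = 0.
Single eigenvalue λ = -4 with algebraic multiplicity 2.
Eigenvector v = (-1,-1); generalized eigenvector w with (A-λI)w=v is (-2,-3).
General solution: e^(-4t)[c_1·v + c_2·(t·v + w)].
Applying x(0)=-2, y(0)=4 gives c_1=14, c_2=-6.

x(t) = 6te^(-4t) - 2e^(-4t), y(t) = 6te^(-4t) + 4e^(-4t)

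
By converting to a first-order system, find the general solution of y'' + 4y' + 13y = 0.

Let x_1 = y, x_2 = y'. Then x_1' = x_2 and x_2' = -13x_1 - 4x_2.
A = [[0,1],[-13,-4]]; det(A-λI) = λ^2 + 4λ + 13.
Eigenvalues λ = -2 ± 3i.

y(t) = K_1e^(-2t)cos(3t) + K_2e^(-2t)sin(3t)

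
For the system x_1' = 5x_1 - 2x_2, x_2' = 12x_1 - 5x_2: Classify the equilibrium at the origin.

saddle

A = [[5,-2],[12,-5]]; det(A-λI) = λ^2 - 1.
λ = 1, -1: opposite signs.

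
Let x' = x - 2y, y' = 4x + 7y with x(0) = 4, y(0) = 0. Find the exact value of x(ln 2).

A = [[1,-2],[4,7]]; eigenvalues λ = 5, 3.
Eigenvectors: (1,-2) for λ=5, (1,-1) for λ=3.
From the initial condition, c_1 = -4, c_2 = 8.
x(ln 2) = (-4)(2^5)(1) + (8)(2^3)(1) = -64.

-64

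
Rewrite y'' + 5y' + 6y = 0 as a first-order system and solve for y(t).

Let x_1 = y, x_2 = y'. Then x_1' = x_2 and x_2' = -6x_1 - 5x_2.
A = [[0,1],[-6,-5]]; det(A-λI) = λ^2 + 5λ + 6.
Eigenvalues λ = -3, -2 with eigenvectors (1,-3), (1,-2).

y(t) = c_1e^(-3t) + c_2e^(-2t)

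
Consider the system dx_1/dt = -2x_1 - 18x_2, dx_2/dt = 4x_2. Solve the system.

Coefficient matrix A = [[-2, -18], [0, 4]].
Characteristic polynomial det(A - λI) = λ^2 - 2λ - 8 = 0.
Eigenvalues λ = -2, 4.
For λ=-2: (A-λI) row 1 is [0, -18], so an eigenvector is (1, 0).
For λ=4: (A-λI) row 1 is [-6, -18], so an eigenvector is (-3, 1).
General solution: C_1e^(-2t)(1,0) + C_2e^(4t)(-3,1).

x_1(t) = C_1e^(-2t) - 3C_2e^(4t), x_2(t) = C_2e^(4t)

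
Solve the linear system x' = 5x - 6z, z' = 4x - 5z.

x(t) = K_1e^(-t) - 3K_2e^(t), z(t) = K_1e^(-t) - 2K_2e^(t)

Coefficient matrix A = [[5, -6], [4, -5]].
Characteristic polynomial det(A - λI) = λ^2 - 1 = 0.
Eigenvalues λ = -1, 1.
For λ=-1: (A-λI) row 1 is [6, -6], so an eigenvector is (1, 1).
For λ=1: (A-λI) row 1 is [4, -6], so an eigenvector is (-3, -2).
General solution: K_1e^(-t)(1,1) + K_2e^(t)(-3,-2).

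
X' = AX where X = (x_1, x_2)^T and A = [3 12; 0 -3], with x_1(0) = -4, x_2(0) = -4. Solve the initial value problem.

Coefficient matrix A = [[3, 12], [0, -3]].
Characteristic polynomial det(A - λI) = λ^2 - 9 = 0.
Eigenvalues λ = -3, 3.
For λ=-3: (A-λI) row 1 is [6, 12], so an eigenvector is (2, -1).
For λ=3: (A-λI) row 1 is [0, 12], so an eigenvector is (-1, 0).
General solution: K_1e^(-3t)(2,-1) + K_2e^(3t)(-1,0).
Applying x_1(0)=-4, x_2(0)=-4 gives K_1=4, K_2=12.

x_1(t) = -12e^(3t) + 8e^(-3t), x_2(t) = -4e^(-3t)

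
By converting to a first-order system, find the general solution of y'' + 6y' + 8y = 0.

y(t) = K_1e^(-2t) + K_2e^(-4t)

Let x_1 = y, x_2 = y'. Then x_1' = x_2 and x_2' = -8x_1 - 6x_2.
A = [[0,1],[-8,-6]]; det(A-λI) = λ^2 + 6λ + 8.
Eigenvalues λ = -2, -4 with eigenvectors (1,-2), (1,-4).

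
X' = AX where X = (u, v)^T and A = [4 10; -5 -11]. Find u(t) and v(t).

u(t) = -c_1e^(-6t) - 2c_2e^(-t), v(t) = c_1e^(-6t) + c_2e^(-t)

Coefficient matrix A = [[4, 10], [-5, -11]].
Characteristic polynomial det(A - λI) = λ^2 + 7λ + 6 = 0.
Eigenvalues λ = -6, -1.
For λ=-6: (A-λI) row 1 is [10, 10], so an eigenvector is (-1, 1).
For λ=-1: (A-λI) row 1 is [5, 10], so an eigenvector is (-2, 1).
General solution: c_1e^(-6t)(-1,1) + c_2e^(-t)(-2,1).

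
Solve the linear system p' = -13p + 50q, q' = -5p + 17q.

p(t) = -3K_1e^(2t)sin(5t) + K_1e^(2t)cos(5t) + K_2e^(2t)sin(5t) + 3K_2e^(2t)cos(5t), q(t) = -K_1e^(2t)sin(5t) + K_2e^(2t)cos(5t)

Coefficient matrix A = [[-13, 50], [-5, 17]].
Characteristic polynomial det(A - λI) = λ^2 - 4λ + 29 = 0.
Eigenvalues λ = 2 ± 5i (complex conjugate pair).
For λ=2+5i: an eigenvector is (1,0) - i(-3,-1) = (1 + 3i, 0 + i).
A real fundamental pair from Re and Im of e^((2+5i)t)v: X_1 = e^(2t)(cos(5t)·(1,0) + sin(5t)·(-3,-1)), X_2 = e^(2t)(sin(5t)·(1,0) - cos(5t)·(-3,-1)).
General solution: K_1X_1 + K_2X_2.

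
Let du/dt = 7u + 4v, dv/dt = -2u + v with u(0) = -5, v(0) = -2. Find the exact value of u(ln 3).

-3159

A = [[7,4],[-2,1]]; eigenvalues λ = 3, 5.
Eigenvectors: (1,-1) for λ=3, (2,-1) for λ=5.
From the initial condition, c_1 = 9, c_2 = -7.
u(ln 3) = (9)(3^3)(1) + (-7)(3^5)(2) = -3159.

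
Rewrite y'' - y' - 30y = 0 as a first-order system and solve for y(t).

Let x_1 = y, x_2 = y'. Then x_1' = x_2 and x_2' = 30x_1 + x_2.
A = [[0,1],[30,1]]; det(A-λI) = λ^2 - λ - 30.
Eigenvalues λ = -5, 6 with eigenvectors (1,-5), (1,6).

y(t) = c_1e^(-5t) + c_2e^(6t)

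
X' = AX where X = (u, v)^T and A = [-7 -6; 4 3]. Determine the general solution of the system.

u(t) = -3c_1e^(-3t) + c_2e^(-t), v(t) = 2c_1e^(-3t) - c_2e^(-t)

Coefficient matrix A = [[-7, -6], [4, 3]].
Characteristic polynomial det(A - λI) = λ^2 + 4λ + 3 = 0.
Eigenvalues λ = -3, -1.
For λ=-3: (A-λI) row 1 is [-4, -6], so an eigenvector is (-3, 2).
For λ=-1: (A-λI) row 1 is [-6, -6], so an eigenvector is (1, -1).
General solution: c_1e^(-3t)(-3,2) + c_2e^(-t)(1,-1).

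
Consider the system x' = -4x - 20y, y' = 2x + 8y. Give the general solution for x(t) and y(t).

Coefficient matrix A = [[-4, -20], [2, 8]].
Characteristic polynomial det(A - λI) = λ^2 - 4λ + 8 = 0.
Eigenvalues λ = 2 ± 2i (complex conjugate pair).
For λ=2+2i: an eigenvector is (-3,1) - i(-1,0) = (-3 + i, 1).
A real fundamental pair from Re and Im of e^((2+2i)t)v: X_1 = e^(2t)(cos(2t)·(-3,1) + sin(2t)·(-1,0)), X_2 = e^(2t)(sin(2t)·(-3,1) - cos(2t)·(-1,0)).
General solution: c_1X_1 + c_2X_2.

x(t) = -c_1e^(2t)sin(2t) - 3c_1e^(2t)cos(2t) - 3c_2e^(2t)sin(2t) + c_2e^(2t)cos(2t), y(t) = c_1e^(2t)cos(2t) + c_2e^(2t)sin(2t)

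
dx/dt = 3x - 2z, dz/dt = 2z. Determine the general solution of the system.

x(t) = c_1e^(3t) - 2c_2e^(2t), z(t) = -c_2e^(2t)

Coefficient matrix A = [[3, -2], [0, 2]].
Characteristic polynomial det(A - λI) = λ^2 - 5λ + 6 = 0.
Eigenvalues λ = 3, 2.
For λ=3: (A-λI) row 1 is [0, -2], so an eigenvector is (1, 0).
For λ=2: (A-λI) row 1 is [1, -2], so an eigenvector is (-2, -1).
General solution: c_1e^(3t)(1,0) + c_2e^(2t)(-2,-1).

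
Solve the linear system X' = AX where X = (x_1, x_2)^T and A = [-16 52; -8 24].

x_1(t) = 3c_1e^(4t)sin(4t) + 2c_1e^(4t)cos(4t) + 2c_2e^(4t)sin(4t) - 3c_2e^(4t)cos(4t), x_2(t) = c_1e^(4t)sin(4t) + c_1e^(4t)cos(4t) + c_2e^(4t)sin(4t) - c_2e^(4t)cos(4t)

Coefficient matrix A = [[-16, 52], [-8, 24]].
Characteristic polynomial det(A - λI) = λ^2 - 8λ + 32 = 0.
Eigenvalues λ = 4 ± 4i (complex conjugate pair).
For λ=4+4i: an eigenvector is (2,1) - i(3,1) = (2 - 3i, 1 - i).
A real fundamental pair from Re and Im of e^((4+4i)t)v: X_1 = e^(4t)(cos(4t)·(2,1) + sin(4t)·(3,1)), X_2 = e^(4t)(sin(4t)·(2,1) - cos(4t)·(3,1)).
General solution: c_1X_1 + c_2X_2.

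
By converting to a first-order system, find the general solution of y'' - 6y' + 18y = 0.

Let x_1 = y, x_2 = y'. Then x_1' = x_2 and x_2' = -18x_1 + 6x_2.
A = [[0,1],[-18,6]]; det(A-λI) = λ^2 - 6λ + 18.
Eigenvalues λ = 3 ± 3i.

y(t) = C_1e^(3t)cos(3t) + C_2e^(3t)sin(3t)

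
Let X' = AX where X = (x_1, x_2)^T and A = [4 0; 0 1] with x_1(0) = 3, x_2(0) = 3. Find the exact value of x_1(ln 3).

A = [[4,0],[0,1]]; eigenvalues λ = 1, 4.
Eigenvectors: (0,-1) for λ=1, (1,0) for λ=4.
From the initial condition, c_1 = -3, c_2 = 3.
x_1(ln 3) = (-3)(3^1)(0) + (3)(3^4)(1) = 243.

243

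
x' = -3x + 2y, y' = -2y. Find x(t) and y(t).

x(t) = -2c_1e^(-2t) - c_2e^(-3t), y(t) = -c_1e^(-2t)

Coefficient matrix A = [[-3, 2], [0, -2]].
Characteristic polynomial det(A - λI) = λ^2 + 5λ + 6 = 0.
Eigenvalues λ = -2, -3.
For λ=-2: (A-λI) row 1 is [-1, 2], so an eigenvector is (-2, -1).
For λ=-3: (A-λI) row 1 is [0, 2], so an eigenvector is (-1, 0).
General solution: c_1e^(-2t)(-2,-1) + c_2e^(-3t)(-1,0).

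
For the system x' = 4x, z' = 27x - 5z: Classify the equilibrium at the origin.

saddle

A = [[4,0],[27,-5]]; det(A-λI) = λ^2 + λ - 20.
λ = -5, 4: opposite signs.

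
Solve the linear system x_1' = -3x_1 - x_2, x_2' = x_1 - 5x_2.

x_1(t) = -C_1e^(-4t) - C_2te^(-4t), x_2(t) = -C_1e^(-4t) - C_2te^(-4t) + C_2e^(-4t)

Coefficient matrix A = [[-3, -1], [1, -5]].
Characteristic polynomial det(A - λI) = λ^2 + 8λ + 16 = 0.
Single eigenvalue λ = -4 with algebraic multiplicity 2.
Eigenvector v = (-1,-1); generalized eigenvector w with (A-λI)w=v is (0,1).
General solution: e^(-4t)[C_1·v + C_2·(t·v + w)].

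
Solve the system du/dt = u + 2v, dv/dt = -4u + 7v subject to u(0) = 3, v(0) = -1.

u(t) = -4e^(5t) + 7e^(3t), v(t) = -8e^(5t) + 7e^(3t)

Coefficient matrix A = [[1, 2], [-4, 7]].
Characteristic polynomial det(A - λI) = λ^2 - 8λ + 15 = 0.
Eigenvalues λ = 3, 5.
For λ=3: (A-λI) row 1 is [-2, 2], so an eigenvector is (1, 1).
For λ=5: (A-λI) row 1 is [-4, 2], so an eigenvector is (-1, -2).
General solution: C_1e^(3t)(1,1) + C_2e^(5t)(-1,-2).
Applying u(0)=3, v(0)=-1 gives C_1=7, C_2=4.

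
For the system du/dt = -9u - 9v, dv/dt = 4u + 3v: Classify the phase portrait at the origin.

A = [[-9,-9],[4,3]]; det(A-λI) = λ^2 + 6λ + 9.
repeated λ = -3 with a single eigenvector.

stable improper node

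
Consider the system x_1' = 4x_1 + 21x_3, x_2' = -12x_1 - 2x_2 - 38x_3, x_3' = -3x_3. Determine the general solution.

x_1(t) = K_1e^(4t) - 3K_3e^(-3t), x_2(t) = -2K_1e^(4t) + K_2e^(-2t) + 2K_3e^(-3t), x_3(t) = K_3e^(-3t)

Coefficient matrix A = [[4, 0, 21], [-12, -2, -38], [0, 0, -3]].
det(A - λI) = 0 gives eigenvalues λ = 4, -2, -3.
For λ=4: eigenvector (1,-2,0).
For λ=-2: eigenvector (0,1,0).
For λ=-3: eigenvector (-3,2,1).
General solution: K_1e^(4t)(1,-2,0) + K_2e^(-2t)(0,1,0) + K_3e^(-3t)(-3,2,1).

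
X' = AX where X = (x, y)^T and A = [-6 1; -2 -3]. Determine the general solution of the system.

x(t) = -C_1e^(-5t) + C_2e^(-4t), y(t) = -C_1e^(-5t) + 2C_2e^(-4t)

Coefficient matrix A = [[-6, 1], [-2, -3]].
Characteristic polynomial det(A - λI) = λ^2 + 9λ + 20 = 0.
Eigenvalues λ = -5, -4.
For λ=-5: (A-λI) row 1 is [-1, 1], so an eigenvector is (-1, -1).
For λ=-4: (A-λI) row 1 is [-2, 1], so an eigenvector is (1, 2).
General solution: C_1e^(-5t)(-1,-1) + C_2e^(-4t)(1,2).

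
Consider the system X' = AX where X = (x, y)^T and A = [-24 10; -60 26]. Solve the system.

Coefficient matrix A = [[-24, 10], [-60, 26]].
Characteristic polynomial det(A - λI) = λ^2 - 2λ - 24 = 0.
Eigenvalues λ = -4, 6.
For λ=-4: (A-λI) row 1 is [-20, 10], so an eigenvector is (1, 2).
For λ=6: (A-λI) row 1 is [-30, 10], so an eigenvector is (-1, -3).
General solution: c_1e^(-4t)(1,2) + c_2e^(6t)(-1,-3).

x(t) = c_1e^(-4t) - c_2e^(6t), y(t) = 2c_1e^(-4t) - 3c_2e^(6t)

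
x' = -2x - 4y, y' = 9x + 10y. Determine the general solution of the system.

Coefficient matrix A = [[-2, -4], [9, 10]].
Characteristic polynomial det(A - λI) = λ^2 - 8λ + 16 = 0.
Single eigenvalue λ = 4 with algebraic multiplicity 2.
Eigenvector v = (-2,3); generalized eigenvector w with (A-λI)w=v is (1,-1).
General solution: e^(4t)[K_1·v + K_2·(t·v + w)].

x(t) = -2K_1e^(4t) - 2K_2te^(4t) + K_2e^(4t), y(t) = 3K_1e^(4t) + 3K_2te^(4t) - K_2e^(4t)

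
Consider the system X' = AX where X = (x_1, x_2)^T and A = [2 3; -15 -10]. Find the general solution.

Coefficient matrix A = [[2, 3], [-15, -10]].
Characteristic polynomial det(A - λI) = λ^2 + 8λ + 25 = 0.
Eigenvalues λ = -4 ± 3i (complex conjugate pair).
For λ=-4+3i: an eigenvector is (-1,2) - i(0,1) = (-1, 2 - i).
A real fundamental pair from Re and Im of e^((-4+3i)t)v: X_1 = e^(-4t)(cos(3t)·(-1,2) + sin(3t)·(0,1)), X_2 = e^(-4t)(sin(3t)·(-1,2) - cos(3t)·(0,1)).
General solution: C_1X_1 + C_2X_2.

x_1(t) = -C_1e^(-4t)cos(3t) - C_2e^(-4t)sin(3t), x_2(t) = C_1e^(-4t)sin(3t) + 2C_1e^(-4t)cos(3t) + 2C_2e^(-4t)sin(3t) - C_2e^(-4t)cos(3t)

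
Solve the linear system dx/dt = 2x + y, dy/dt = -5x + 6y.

x(t) = -c_1e^(4t)cos(t) - c_2e^(4t)sin(t), y(t) = c_1e^(4t)sin(t) - 2c_1e^(4t)cos(t) - 2c_2e^(4t)sin(t) - c_2e^(4t)cos(t)

Coefficient matrix A = [[2, 1], [-5, 6]].
Characteristic polynomial det(A - λI) = λ^2 - 8λ + 17 = 0.
Eigenvalues λ = 4 ± i (complex conjugate pair).
For λ=4+i: an eigenvector is (-1,-2) - i(0,1) = (-1, -2 - i).
A real fundamental pair from Re and Im of e^((4+i)t)v: X_1 = e^(4t)(cos(t)·(-1,-2) + sin(t)·(0,1)), X_2 = e^(4t)(sin(t)·(-1,-2) - cos(t)·(0,1)).
General solution: c_1X_1 + c_2X_2.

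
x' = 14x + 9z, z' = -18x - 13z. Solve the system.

Coefficient matrix A = [[14, 9], [-18, -13]].
Characteristic polynomial det(A - λI) = λ^2 - λ - 20 = 0.
Eigenvalues λ = 5, -4.
For λ=5: (A-λI) row 1 is [9, 9], so an eigenvector is (1, -1).
For λ=-4: (A-λI) row 1 is [18, 9], so an eigenvector is (1, -2).
General solution: K_1e^(5t)(1,-1) + K_2e^(-4t)(1,-2).

x(t) = K_1e^(5t) + K_2e^(-4t), z(t) = -K_1e^(5t) - 2K_2e^(-4t)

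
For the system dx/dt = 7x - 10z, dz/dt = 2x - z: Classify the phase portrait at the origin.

unstable spiral

A = [[7,-10],[2,-1]]; det(A-λI) = λ^2 - 6λ + 13.
λ = 3 ± 2i: positive real part.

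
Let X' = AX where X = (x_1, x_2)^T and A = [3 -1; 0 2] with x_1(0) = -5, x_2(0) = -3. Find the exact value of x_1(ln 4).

-176

A = [[3,-1],[0,2]]; eigenvalues λ = 2, 3.
Eigenvectors: (-1,-1) for λ=2, (1,0) for λ=3.
From the initial condition, c_1 = 3, c_2 = -2.
x_1(ln 4) = (3)(4^2)(-1) + (-2)(4^3)(1) = -176.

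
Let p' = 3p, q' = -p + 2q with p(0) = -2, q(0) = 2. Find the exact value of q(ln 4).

A = [[3,0],[-1,2]]; eigenvalues λ = 3, 2.
Eigenvectors: (-1,1) for λ=3, (0,1) for λ=2.
From the initial condition, c_1 = 2, c_2 = 0.
q(ln 4) = (2)(4^3)(1) + (0)(4^2)(1) = 128.

128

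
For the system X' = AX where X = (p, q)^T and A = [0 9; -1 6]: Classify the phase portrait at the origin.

unstable improper node

A = [[0,9],[-1,6]]; det(A-λI) = λ^2 - 6λ + 9.
repeated λ = 3 with a single eigenvector.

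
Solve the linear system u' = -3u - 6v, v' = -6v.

Coefficient matrix A = [[-3, -6], [0, -6]].
Characteristic polynomial det(A - λI) = λ^2 + 9λ + 18 = 0.
Eigenvalues λ = -3, -6.
For λ=-3: (A-λI) row 1 is [0, -6], so an eigenvector is (1, 0).
For λ=-6: (A-λI) row 1 is [3, -6], so an eigenvector is (2, 1).
General solution: K_1e^(-3t)(1,0) + K_2e^(-6t)(2,1).

u(t) = K_1e^(-3t) + 2K_2e^(-6t), v(t) = K_2e^(-6t)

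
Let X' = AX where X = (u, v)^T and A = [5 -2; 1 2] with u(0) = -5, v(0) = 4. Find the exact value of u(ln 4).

-3776

A = [[5,-2],[1,2]]; eigenvalues λ = 3, 4.
Eigenvectors: (-1,-1) for λ=3, (2,1) for λ=4.
From the initial condition, c_1 = -13, c_2 = -9.
u(ln 4) = (-13)(4^3)(-1) + (-9)(4^4)(2) = -3776.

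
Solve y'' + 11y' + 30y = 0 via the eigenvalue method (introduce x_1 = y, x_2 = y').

y(t) = C_1e^(-5t) + C_2e^(-6t)

Let x_1 = y, x_2 = y'. Then x_1' = x_2 and x_2' = -30x_1 - 11x_2.
A = [[0,1],[-30,-11]]; det(A-λI) = λ^2 + 11λ + 30.
Eigenvalues λ = -5, -6 with eigenvectors (1,-5), (1,-6).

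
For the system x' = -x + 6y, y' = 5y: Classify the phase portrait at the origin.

saddle

A = [[-1,6],[0,5]]; det(A-λI) = λ^2 - 4λ - 5.
λ = -1, 5: opposite signs.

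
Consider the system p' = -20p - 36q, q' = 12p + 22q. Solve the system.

p(t) = -3K_1e^(4t) + 2K_2e^(-2t), q(t) = 2K_1e^(4t) - K_2e^(-2t)

Coefficient matrix A = [[-20, -36], [12, 22]].
Characteristic polynomial det(A - λI) = λ^2 - 2λ - 8 = 0.
Eigenvalues λ = 4, -2.
For λ=4: (A-λI) row 1 is [-24, -36], so an eigenvector is (-3, 2).
For λ=-2: (A-λI) row 1 is [-18, -36], so an eigenvector is (2, -1).
General solution: K_1e^(4t)(-3,2) + K_2e^(-2t)(2,-1).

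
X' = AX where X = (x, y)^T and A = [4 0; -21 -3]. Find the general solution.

Coefficient matrix A = [[4, 0], [-21, -3]].
Characteristic polynomial det(A - λI) = λ^2 - λ - 12 = 0.
Eigenvalues λ = 4, -3.
For λ=4: (A-λI) row 2 is [-21, -7], so an eigenvector is (-1, 3).
For λ=-3: (A-λI) row 1 is [7, 0], so an eigenvector is (0, -1).
General solution: c_1e^(4t)(-1,3) + c_2e^(-3t)(0,-1).

x(t) = -c_1e^(4t), y(t) = 3c_1e^(4t) - c_2e^(-3t)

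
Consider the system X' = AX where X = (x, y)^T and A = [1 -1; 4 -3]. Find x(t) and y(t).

Coefficient matrix A = [[1, -1], [4, -3]].
Characteristic polynomial det(A - λI) = λ^2 + 2λ + 1 = 0.
Single eigenvalue λ = -1 with algebraic multiplicity 2.
Eigenvector v = (-1,-2); generalized eigenvector w with (A-λI)w=v is (0,1).
General solution: e^(-t)[C_1·v + C_2·(t·v + w)].

x(t) = -C_1e^(-t) - C_2te^(-t), y(t) = -2C_1e^(-t) - 2C_2te^(-t) + C_2e^(-t)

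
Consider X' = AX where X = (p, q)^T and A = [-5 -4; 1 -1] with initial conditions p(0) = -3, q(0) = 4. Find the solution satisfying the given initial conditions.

p(t) = -10te^(-3t) - 3e^(-3t), q(t) = 5te^(-3t) + 4e^(-3t)

Coefficient matrix A = [[-5, -4], [1, -1]].
Characteristic polynomial det(A - λI) = λ^2 + 6λ + 9 = 0.
Single eigenvalue λ = -3 with algebraic multiplicity 2.
Eigenvector v = (-2,1); generalized eigenvector w with (A-λI)w=v is (3,-1).
General solution: e^(-3t)[c_1·v + c_2·(t·v + w)].
Applying p(0)=-3, q(0)=4 gives c_1=9, c_2=5.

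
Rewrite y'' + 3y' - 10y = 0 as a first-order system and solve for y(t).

y(t) = c_1e^(-5t) + c_2e^(2t)

Let x_1 = y, x_2 = y'. Then x_1' = x_2 and x_2' = 10x_1 - 3x_2.
A = [[0,1],[10,-3]]; det(A-λI) = λ^2 + 3λ - 10.
Eigenvalues λ = -5, 2 with eigenvectors (1,-5), (1,2).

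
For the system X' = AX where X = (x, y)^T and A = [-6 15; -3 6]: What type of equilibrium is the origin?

A = [[-6,15],[-3,6]]; det(A-λI) = λ^2 + 9.
λ = 0 ± 3i: zero real part.

center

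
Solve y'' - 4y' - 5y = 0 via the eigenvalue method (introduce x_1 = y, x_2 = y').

Let x_1 = y, x_2 = y'. Then x_1' = x_2 and x_2' = 5x_1 + 4x_2.
A = [[0,1],[5,4]]; det(A-λI) = λ^2 - 4λ - 5.
Eigenvalues λ = -1, 5 with eigenvectors (1,-1), (1,5).

y(t) = K_1e^(-t) + K_2e^(5t)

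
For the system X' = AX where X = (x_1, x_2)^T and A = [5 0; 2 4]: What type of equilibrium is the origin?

unstable node

A = [[5,0],[2,4]]; det(A-λI) = λ^2 - 9λ + 20.
λ = 4, 5: both positive.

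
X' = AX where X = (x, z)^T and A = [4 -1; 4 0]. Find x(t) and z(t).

x(t) = -c_1e^(2t) - c_2te^(2t), z(t) = -2c_1e^(2t) - 2c_2te^(2t) + c_2e^(2t)

Coefficient matrix A = [[4, -1], [4, 0]].
Characteristic polynomial det(A - λI) = λ^2 - 4λ + 4 = 0.
Single eigenvalue λ = 2 with algebraic multiplicity 2.
Eigenvector v = (-1,-2); generalized eigenvector w with (A-λI)w=v is (0,1).
General solution: e^(2t)[c_1·v + c_2·(t·v + w)].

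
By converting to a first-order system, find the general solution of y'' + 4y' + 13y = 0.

y(t) = c_1e^(-2t)cos(3t) + c_2e^(-2t)sin(3t)

Let x_1 = y, x_2 = y'. Then x_1' = x_2 and x_2' = -13x_1 - 4x_2.
A = [[0,1],[-13,-4]]; det(A-λI) = λ^2 + 4λ + 13.
Eigenvalues λ = -2 ± 3i.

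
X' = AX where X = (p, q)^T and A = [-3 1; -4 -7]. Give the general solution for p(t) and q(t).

Coefficient matrix A = [[-3, 1], [-4, -7]].
Characteristic polynomial det(A - λI) = λ^2 + 10λ + 25 = 0.
Single eigenvalue λ = -5 with algebraic multiplicity 2.
Eigenvector v = (-1,2); generalized eigenvector w with (A-λI)w=v is (-2,3).
General solution: e^(-5t)[C_1·v + C_2·(t·v + w)].

p(t) = -C_1e^(-5t) - C_2te^(-5t) - 2C_2e^(-5t), q(t) = 2C_1e^(-5t) + 2C_2te^(-5t) + 3C_2e^(-5t)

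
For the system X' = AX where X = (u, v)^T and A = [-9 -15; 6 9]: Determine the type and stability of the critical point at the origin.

center

A = [[-9,-15],[6,9]]; det(A-λI) = λ^2 + 9.
λ = 0 ± 3i: zero real part.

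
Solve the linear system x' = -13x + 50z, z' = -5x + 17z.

x(t) = K_1e^(2t)sin(5t) + 3K_1e^(2t)cos(5t) + 3K_2e^(2t)sin(5t) - K_2e^(2t)cos(5t), z(t) = K_1e^(2t)cos(5t) + K_2e^(2t)sin(5t)

Coefficient matrix A = [[-13, 50], [-5, 17]].
Characteristic polynomial det(A - λI) = λ^2 - 4λ + 29 = 0.
Eigenvalues λ = 2 ± 5i (complex conjugate pair).
For λ=2+5i: an eigenvector is (3,1) - i(1,0) = (3 - i, 1).
A real fundamental pair from Re and Im of e^((2+5i)t)v: X_1 = e^(2t)(cos(5t)·(3,1) + sin(5t)·(1,0)), X_2 = e^(2t)(sin(5t)·(3,1) - cos(5t)·(1,0)).
General solution: K_1X_1 + K_2X_2.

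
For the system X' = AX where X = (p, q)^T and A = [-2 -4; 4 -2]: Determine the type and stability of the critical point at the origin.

A = [[-2,-4],[4,-2]]; det(A-λI) = λ^2 + 4λ + 20.
λ = -2 ± 4i: negative real part.

stable spiral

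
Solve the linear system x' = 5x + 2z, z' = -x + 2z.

Coefficient matrix A = [[5, 2], [-1, 2]].
Characteristic polynomial det(A - λI) = λ^2 - 7λ + 12 = 0.
Eigenvalues λ = 3, 4.
For λ=3: (A-λI) row 1 is [2, 2], so an eigenvector is (-1, 1).
For λ=4: (A-λI) row 1 is [1, 2], so an eigenvector is (2, -1).
General solution: c_1e^(3t)(-1,1) + c_2e^(4t)(2,-1).

x(t) = -c_1e^(3t) + 2c_2e^(4t), z(t) = c_1e^(3t) - c_2e^(4t)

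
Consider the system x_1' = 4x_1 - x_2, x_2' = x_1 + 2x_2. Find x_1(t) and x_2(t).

x_1(t) = -c_1e^(3t) - c_2te^(3t) + 2c_2e^(3t), x_2(t) = -c_1e^(3t) - c_2te^(3t) + 3c_2e^(3t)

Coefficient matrix A = [[4, -1], [1, 2]].
Characteristic polynomial det(A - λI) = λ^2 - 6λ + 9 = 0.
Single eigenvalue λ = 3 with algebraic multiplicity 2.
Eigenvector v = (-1,-1); generalized eigenvector w with (A-λI)w=v is (2,3).
General solution: e^(3t)[c_1·v + c_2·(t·v + w)].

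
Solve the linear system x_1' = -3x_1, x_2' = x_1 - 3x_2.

Coefficient matrix A = [[-3, 0], [1, -3]].
Characteristic polynomial det(A - λI) = λ^2 + 6λ + 9 = 0.
Single eigenvalue λ = -3 with algebraic multiplicity 2.
Eigenvector v = (0,-1); generalized eigenvector w with (A-λI)w=v is (-1,1).
General solution: e^(-3t)[K_1·v + K_2·(t·v + w)].

x_1(t) = -K_2e^(-3t), x_2(t) = -K_1e^(-3t) - K_2te^(-3t) + K_2e^(-3t)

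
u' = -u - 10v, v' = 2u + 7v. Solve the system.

Coefficient matrix A = [[-1, -10], [2, 7]].
Characteristic polynomial det(A - λI) = λ^2 - 6λ + 13 = 0.
Eigenvalues λ = 3 ± 2i (complex conjugate pair).
For λ=3+2i: an eigenvector is (-1,0) - i(2,-1) = (-1 - 2i, 0 + i).
A real fundamental pair from Re and Im of e^((3+2i)t)v: X_1 = e^(3t)(cos(2t)·(-1,0) + sin(2t)·(2,-1)), X_2 = e^(3t)(sin(2t)·(-1,0) - cos(2t)·(2,-1)).
General solution: K_1X_1 + K_2X_2.

u(t) = 2K_1e^(3t)sin(2t) - K_1e^(3t)cos(2t) - K_2e^(3t)sin(2t) - 2K_2e^(3t)cos(2t), v(t) = -K_1e^(3t)sin(2t) + K_2e^(3t)cos(2t)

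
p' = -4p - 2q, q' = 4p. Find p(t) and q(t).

p(t) = -C_1e^(-2t)sin(2t) + C_2e^(-2t)cos(2t), q(t) = C_1e^(-2t)sin(2t) + C_1e^(-2t)cos(2t) + C_2e^(-2t)sin(2t) - C_2e^(-2t)cos(2t)

Coefficient matrix A = [[-4, -2], [4, 0]].
Characteristic polynomial det(A - λI) = λ^2 + 4λ + 8 = 0.
Eigenvalues λ = -2 ± 2i (complex conjugate pair).
For λ=-2+2i: an eigenvector is (0,1) - i(-1,1) = (0 + i, 1 - i).
A real fundamental pair from Re and Im of e^((-2+2i)t)v: X_1 = e^(-2t)(cos(2t)·(0,1) + sin(2t)·(-1,1)), X_2 = e^(-2t)(sin(2t)·(0,1) - cos(2t)·(-1,1)).
General solution: C_1X_1 + C_2X_2.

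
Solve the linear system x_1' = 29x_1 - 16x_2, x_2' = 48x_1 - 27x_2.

x_1(t) = 2C_1e^(5t) + C_2e^(-3t), x_2(t) = 3C_1e^(5t) + 2C_2e^(-3t)

Coefficient matrix A = [[29, -16], [48, -27]].
Characteristic polynomial det(A - λI) = λ^2 - 2λ - 15 = 0.
Eigenvalues λ = 5, -3.
For λ=5: (A-λI) row 1 is [24, -16], so an eigenvector is (2, 3).
For λ=-3: (A-λI) row 1 is [32, -16], so an eigenvector is (1, 2).
General solution: C_1e^(5t)(2,3) + C_2e^(-3t)(1,2).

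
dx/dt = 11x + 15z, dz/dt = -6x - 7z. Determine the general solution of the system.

Coefficient matrix A = [[11, 15], [-6, -7]].
Characteristic polynomial det(A - λI) = λ^2 - 4λ + 13 = 0.
Eigenvalues λ = 2 ± 3i (complex conjugate pair).
For λ=2+3i: an eigenvector is (2,-1) - i(1,-1) = (2 - i, -1 + i).
A real fundamental pair from Re and Im of e^((2+3i)t)v: X_1 = e^(2t)(cos(3t)·(2,-1) + sin(3t)·(1,-1)), X_2 = e^(2t)(sin(3t)·(2,-1) - cos(3t)·(1,-1)).
General solution: K_1X_1 + K_2X_2.

x(t) = K_1e^(2t)sin(3t) + 2K_1e^(2t)cos(3t) + 2K_2e^(2t)sin(3t) - K_2e^(2t)cos(3t), z(t) = -K_1e^(2t)sin(3t) - K_1e^(2t)cos(3t) - K_2e^(2t)sin(3t) + K_2e^(2t)cos(3t)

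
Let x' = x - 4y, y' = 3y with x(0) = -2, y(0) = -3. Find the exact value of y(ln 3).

-81

A = [[1,-4],[0,3]]; eigenvalues λ = 3, 1.
Eigenvectors: (2,-1) for λ=3, (-1,0) for λ=1.
From the initial condition, c_1 = 3, c_2 = 8.
y(ln 3) = (3)(3^3)(-1) + (8)(3^1)(0) = -81.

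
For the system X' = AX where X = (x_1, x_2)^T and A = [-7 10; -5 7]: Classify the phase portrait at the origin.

A = [[-7,10],[-5,7]]; det(A-λI) = λ^2 + 1.
λ = 0 ± i: zero real part.

center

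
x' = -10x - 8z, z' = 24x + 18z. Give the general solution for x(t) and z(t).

Coefficient matrix A = [[-10, -8], [24, 18]].
Characteristic polynomial det(A - λI) = λ^2 - 8λ + 12 = 0.
Eigenvalues λ = 6, 2.
For λ=6: (A-λI) row 1 is [-16, -8], so an eigenvector is (-1, 2).
For λ=2: (A-λI) row 1 is [-12, -8], so an eigenvector is (2, -3).
General solution: C_1e^(6t)(-1,2) + C_2e^(2t)(2,-3).

x(t) = -C_1e^(6t) + 2C_2e^(2t), z(t) = 2C_1e^(6t) - 3C_2e^(2t)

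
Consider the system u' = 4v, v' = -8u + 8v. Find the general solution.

Coefficient matrix A = [[0, 4], [-8, 8]].
Characteristic polynomial det(A - λI) = λ^2 - 8λ + 32 = 0.
Eigenvalues λ = 4 ± 4i (complex conjugate pair).
For λ=4+4i: an eigenvector is (-1,-1) - i(0,1) = (-1, -1 - i).
A real fundamental pair from Re and Im of e^((4+4i)t)v: X_1 = e^(4t)(cos(4t)·(-1,-1) + sin(4t)·(0,1)), X_2 = e^(4t)(sin(4t)·(-1,-1) - cos(4t)·(0,1)).
General solution: C_1X_1 + C_2X_2.

u(t) = -C_1e^(4t)cos(4t) - C_2e^(4t)sin(4t), v(t) = C_1e^(4t)sin(4t) - C_1e^(4t)cos(4t) - C_2e^(4t)sin(4t) - C_2e^(4t)cos(4t)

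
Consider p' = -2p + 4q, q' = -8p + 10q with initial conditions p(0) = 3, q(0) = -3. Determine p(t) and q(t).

Coefficient matrix A = [[-2, 4], [-8, 10]].
Characteristic polynomial det(A - λI) = λ^2 - 8λ + 12 = 0.
Eigenvalues λ = 2, 6.
For λ=2: (A-λI) row 1 is [-4, 4], so an eigenvector is (1, 1).
For λ=6: (A-λI) row 1 is [-8, 4], so an eigenvector is (1, 2).
General solution: c_1e^(2t)(1,1) + c_2e^(6t)(1,2).
Applying p(0)=3, q(0)=-3 gives c_1=9, c_2=-6.

p(t) = -6e^(6t) + 9e^(2t), q(t) = -12e^(6t) + 9e^(2t)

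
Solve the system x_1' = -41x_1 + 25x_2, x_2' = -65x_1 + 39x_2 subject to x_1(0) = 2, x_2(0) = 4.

Coefficient matrix A = [[-41, 25], [-65, 39]].
Characteristic polynomial det(A - λI) = λ^2 + 2λ + 26 = 0.
Eigenvalues λ = -1 ± 5i (complex conjugate pair).
For λ=-1+5i: an eigenvector is (1,2) - i(2,3) = (1 - 2i, 2 - 3i).
A real fundamental pair from Re and Im of e^((-1+5i)t)v: X_1 = e^(-t)(cos(5t)·(1,2) + sin(5t)·(2,3)), X_2 = e^(-t)(sin(5t)·(1,2) - cos(5t)·(2,3)).
General solution: K_1X_1 + K_2X_2.
Applying x_1(0)=2, x_2(0)=4 gives K_1=2, K_2=0.

x_1(t) = 4e^(-t)sin(5t) + 2e^(-t)cos(5t), x_2(t) = 6e^(-t)sin(5t) + 4e^(-t)cos(5t)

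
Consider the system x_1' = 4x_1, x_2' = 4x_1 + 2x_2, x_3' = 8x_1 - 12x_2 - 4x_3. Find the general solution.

x_1(t) = c_1e^(4t), x_2(t) = 2c_1e^(4t) + c_3e^(2t), x_3(t) = -2c_1e^(4t) + c_2e^(-4t) - 2c_3e^(2t)

Coefficient matrix A = [[4, 0, 0], [4, 2, 0], [8, -12, -4]].
det(A - λI) = 0 gives eigenvalues λ = 4, -4, 2.
For λ=4: eigenvector (1,2,-2).
For λ=-4: eigenvector (0,0,1).
For λ=2: eigenvector (0,1,-2).
General solution: c_1e^(4t)(1,2,-2) + c_2e^(-4t)(0,0,1) + c_3e^(2t)(0,1,-2).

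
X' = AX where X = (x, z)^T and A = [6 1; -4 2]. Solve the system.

x(t) = -K_1e^(4t) - K_2te^(4t) - K_2e^(4t), z(t) = 2K_1e^(4t) + 2K_2te^(4t) + K_2e^(4t)

Coefficient matrix A = [[6, 1], [-4, 2]].
Characteristic polynomial det(A - λI) = λ^2 - 8λ + 16 = 0.
Single eigenvalue λ = 4 with algebraic multiplicity 2.
Eigenvector v = (-1,2); generalized eigenvector w with (A-λI)w=v is (-1,1).
General solution: e^(4t)[K_1·v + K_2·(t·v + w)].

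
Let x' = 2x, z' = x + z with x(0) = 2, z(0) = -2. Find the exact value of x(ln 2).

A = [[2,0],[1,1]]; eigenvalues λ = 2, 1.
Eigenvectors: (1,1) for λ=2, (0,-1) for λ=1.
From the initial condition, c_1 = 2, c_2 = 4.
x(ln 2) = (2)(2^2)(1) + (4)(2^1)(0) = 8.

8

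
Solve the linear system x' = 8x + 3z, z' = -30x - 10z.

x(t) = -c_1e^(-t)cos(3t) - c_2e^(-t)sin(3t), z(t) = c_1e^(-t)sin(3t) + 3c_1e^(-t)cos(3t) + 3c_2e^(-t)sin(3t) - c_2e^(-t)cos(3t)

Coefficient matrix A = [[8, 3], [-30, -10]].
Characteristic polynomial det(A - λI) = λ^2 + 2λ + 10 = 0.
Eigenvalues λ = -1 ± 3i (complex conjugate pair).
For λ=-1+3i: an eigenvector is (-1,3) - i(0,1) = (-1, 3 - i).
A real fundamental pair from Re and Im of e^((-1+3i)t)v: X_1 = e^(-t)(cos(3t)·(-1,3) + sin(3t)·(0,1)), X_2 = e^(-t)(sin(3t)·(-1,3) - cos(3t)·(0,1)).
General solution: c_1X_1 + c_2X_2.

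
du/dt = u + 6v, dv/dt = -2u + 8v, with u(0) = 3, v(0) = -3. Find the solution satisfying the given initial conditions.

Coefficient matrix A = [[1, 6], [-2, 8]].
Characteristic polynomial det(A - λI) = λ^2 - 9λ + 20 = 0.
Eigenvalues λ = 5, 4.
For λ=5: (A-λI) row 1 is [-4, 6], so an eigenvector is (-3, -2).
For λ=4: (A-λI) row 1 is [-3, 6], so an eigenvector is (-2, -1).
General solution: K_1e^(5t)(-3,-2) + K_2e^(4t)(-2,-1).
Applying u(0)=3, v(0)=-3 gives K_1=9, K_2=-15.

u(t) = -27e^(5t) + 30e^(4t), v(t) = -18e^(5t) + 15e^(4t)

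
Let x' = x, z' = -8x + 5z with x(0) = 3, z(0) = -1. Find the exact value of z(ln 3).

-1683

A = [[1,0],[-8,5]]; eigenvalues λ = 1, 5.
Eigenvectors: (-1,-2) for λ=1, (0,1) for λ=5.
From the initial condition, c_1 = -3, c_2 = -7.
z(ln 3) = (-3)(3^1)(-2) + (-7)(3^5)(1) = -1683.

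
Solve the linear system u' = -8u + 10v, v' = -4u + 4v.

u(t) = -2c_1e^(-2t)sin(2t) - c_1e^(-2t)cos(2t) - c_2e^(-2t)sin(2t) + 2c_2e^(-2t)cos(2t), v(t) = -c_1e^(-2t)sin(2t) - c_1e^(-2t)cos(2t) - c_2e^(-2t)sin(2t) + c_2e^(-2t)cos(2t)

Coefficient matrix A = [[-8, 10], [-4, 4]].
Characteristic polynomial det(A - λI) = λ^2 + 4λ + 8 = 0.
Eigenvalues λ = -2 ± 2i (complex conjugate pair).
For λ=-2+2i: an eigenvector is (-1,-1) - i(-2,-1) = (-1 + 2i, -1 + i).
A real fundamental pair from Re and Im of e^((-2+2i)t)v: X_1 = e^(-2t)(cos(2t)·(-1,-1) + sin(2t)·(-2,-1)), X_2 = e^(-2t)(sin(2t)·(-1,-1) - cos(2t)·(-2,-1)).
General solution: c_1X_1 + c_2X_2.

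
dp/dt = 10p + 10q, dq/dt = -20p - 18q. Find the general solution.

p(t) = -K_1e^(-4t)sin(2t) + 2K_1e^(-4t)cos(2t) + 2K_2e^(-4t)sin(2t) + K_2e^(-4t)cos(2t), q(t) = K_1e^(-4t)sin(2t) - 3K_1e^(-4t)cos(2t) - 3K_2e^(-4t)sin(2t) - K_2e^(-4t)cos(2t)

Coefficient matrix A = [[10, 10], [-20, -18]].
Characteristic polynomial det(A - λI) = λ^2 + 8λ + 20 = 0.
Eigenvalues λ = -4 ± 2i (complex conjugate pair).
For λ=-4+2i: an eigenvector is (2,-3) - i(-1,1) = (2 + i, -3 - i).
A real fundamental pair from Re and Im of e^((-4+2i)t)v: X_1 = e^(-4t)(cos(2t)·(2,-3) + sin(2t)·(-1,1)), X_2 = e^(-4t)(sin(2t)·(2,-3) - cos(2t)·(-1,1)).
General solution: K_1X_1 + K_2X_2.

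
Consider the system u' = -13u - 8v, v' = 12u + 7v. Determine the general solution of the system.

u(t) = 2C_1e^(-t) - C_2e^(-5t), v(t) = -3C_1e^(-t) + C_2e^(-5t)

Coefficient matrix A = [[-13, -8], [12, 7]].
Characteristic polynomial det(A - λI) = λ^2 + 6λ + 5 = 0.
Eigenvalues λ = -1, -5.
For λ=-1: (A-λI) row 1 is [-12, -8], so an eigenvector is (2, -3).
For λ=-5: (A-λI) row 1 is [-8, -8], so an eigenvector is (-1, 1).
General solution: C_1e^(-t)(2,-3) + C_2e^(-5t)(-1,1).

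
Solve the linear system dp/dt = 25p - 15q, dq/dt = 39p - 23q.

p(t) = -c_1e^(t)sin(3t) - 2c_1e^(t)cos(3t) - 2c_2e^(t)sin(3t) + c_2e^(t)cos(3t), q(t) = -2c_1e^(t)sin(3t) - 3c_1e^(t)cos(3t) - 3c_2e^(t)sin(3t) + 2c_2e^(t)cos(3t)

Coefficient matrix A = [[25, -15], [39, -23]].
Characteristic polynomial det(A - λI) = λ^2 - 2λ + 10 = 0.
Eigenvalues λ = 1 ± 3i (complex conjugate pair).
For λ=1+3i: an eigenvector is (-2,-3) - i(-1,-2) = (-2 + i, -3 + 2i).
A real fundamental pair from Re and Im of e^((1+3i)t)v: X_1 = e^(t)(cos(3t)·(-2,-3) + sin(3t)·(-1,-2)), X_2 = e^(t)(sin(3t)·(-2,-3) - cos(3t)·(-1,-2)).
General solution: c_1X_1 + c_2X_2.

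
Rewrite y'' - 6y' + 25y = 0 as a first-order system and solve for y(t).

Let x_1 = y, x_2 = y'. Then x_1' = x_2 and x_2' = -25x_1 + 6x_2.
A = [[0,1],[-25,6]]; det(A-λI) = λ^2 - 6λ + 25.
Eigenvalues λ = 3 ± 4i.

y(t) = c_1e^(3t)cos(4t) + c_2e^(3t)sin(4t)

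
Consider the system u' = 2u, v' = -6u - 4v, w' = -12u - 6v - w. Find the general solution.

Coefficient matrix A = [[2, 0, 0], [-6, -4, 0], [-12, -6, -1]].
det(A - λI) = 0 gives eigenvalues λ = -1, -4, 2.
For λ=-1: eigenvector (0,0,1).
For λ=-4: eigenvector (0,1,2).
For λ=2: eigenvector (1,-1,-2).
General solution: K_1e^(-t)(0,0,1) + K_2e^(-4t)(0,1,2) + K_3e^(2t)(1,-1,-2).

u(t) = K_3e^(2t), v(t) = K_2e^(-4t) - K_3e^(2t), w(t) = K_1e^(-t) + 2K_2e^(-4t) - 2K_3e^(2t)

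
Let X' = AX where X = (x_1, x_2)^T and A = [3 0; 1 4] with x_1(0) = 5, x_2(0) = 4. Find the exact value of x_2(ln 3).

A = [[3,0],[1,4]]; eigenvalues λ = 3, 4.
Eigenvectors: (1,-1) for λ=3, (0,-1) for λ=4.
From the initial condition, c_1 = 5, c_2 = -9.
x_2(ln 3) = (5)(3^3)(-1) + (-9)(3^4)(-1) = 594.

594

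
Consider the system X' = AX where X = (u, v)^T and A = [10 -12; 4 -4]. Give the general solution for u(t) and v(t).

u(t) = 2C_1e^(4t) + 3C_2e^(2t), v(t) = C_1e^(4t) + 2C_2e^(2t)

Coefficient matrix A = [[10, -12], [4, -4]].
Characteristic polynomial det(A - λI) = λ^2 - 6λ + 8 = 0.
Eigenvalues λ = 4, 2.
For λ=4: (A-λI) row 1 is [6, -12], so an eigenvector is (2, 1).
For λ=2: (A-λI) row 1 is [8, -12], so an eigenvector is (3, 2).
General solution: C_1e^(4t)(2,1) + C_2e^(2t)(3,2).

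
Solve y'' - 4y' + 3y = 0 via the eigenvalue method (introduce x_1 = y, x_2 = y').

y(t) = c_1e^(t) + c_2e^(3t)

Let x_1 = y, x_2 = y'. Then x_1' = x_2 and x_2' = -3x_1 + 4x_2.
A = [[0,1],[-3,4]]; det(A-λI) = λ^2 - 4λ + 3.
Eigenvalues λ = 1, 3 with eigenvectors (1,1), (1,3).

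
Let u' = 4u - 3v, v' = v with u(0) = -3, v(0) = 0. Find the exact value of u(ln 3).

-243

A = [[4,-3],[0,1]]; eigenvalues λ = 4, 1.
Eigenvectors: (1,0) for λ=4, (-1,-1) for λ=1.
From the initial condition, c_1 = -3, c_2 = 0.
u(ln 3) = (-3)(3^4)(1) + (0)(3^1)(-1) = -243.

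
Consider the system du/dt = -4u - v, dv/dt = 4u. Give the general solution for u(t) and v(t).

u(t) = c_1e^(-2t) + c_2te^(-2t) + c_2e^(-2t), v(t) = -2c_1e^(-2t) - 2c_2te^(-2t) - 3c_2e^(-2t)

Coefficient matrix A = [[-4, -1], [4, 0]].
Characteristic polynomial det(A - λI) = λ^2 + 4λ + 4 = 0.
Single eigenvalue λ = -2 with algebraic multiplicity 2.
Eigenvector v = (1,-2); generalized eigenvector w with (A-λI)w=v is (1,-3).
General solution: e^(-2t)[c_1·v + c_2·(t·v + w)].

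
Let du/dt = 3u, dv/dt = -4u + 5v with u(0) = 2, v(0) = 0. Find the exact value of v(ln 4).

-3840

A = [[3,0],[-4,5]]; eigenvalues λ = 3, 5.
Eigenvectors: (-1,-2) for λ=3, (0,1) for λ=5.
From the initial condition, c_1 = -2, c_2 = -4.
v(ln 4) = (-2)(4^3)(-2) + (-4)(4^5)(1) = -3840.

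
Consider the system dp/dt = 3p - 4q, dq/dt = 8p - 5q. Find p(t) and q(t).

Coefficient matrix A = [[3, -4], [8, -5]].
Characteristic polynomial det(A - λI) = λ^2 + 2λ + 17 = 0.
Eigenvalues λ = -1 ± 4i (complex conjugate pair).
For λ=-1+4i: an eigenvector is (0,-1) - i(1,1) = (0 - i, -1 - i).
A real fundamental pair from Re and Im of e^((-1+4i)t)v: X_1 = e^(-t)(cos(4t)·(0,-1) + sin(4t)·(1,1)), X_2 = e^(-t)(sin(4t)·(0,-1) - cos(4t)·(1,1)).
General solution: C_1X_1 + C_2X_2.

p(t) = C_1e^(-t)sin(4t) - C_2e^(-t)cos(4t), q(t) = C_1e^(-t)sin(4t) - C_1e^(-t)cos(4t) - C_2e^(-t)sin(4t) - C_2e^(-t)cos(4t)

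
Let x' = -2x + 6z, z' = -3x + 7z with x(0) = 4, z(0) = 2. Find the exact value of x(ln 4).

16

A = [[-2,6],[-3,7]]; eigenvalues λ = 4, 1.
Eigenvectors: (-1,-1) for λ=4, (2,1) for λ=1.
From the initial condition, c_1 = 0, c_2 = 2.
x(ln 4) = (0)(4^4)(-1) + (2)(4^1)(2) = 16.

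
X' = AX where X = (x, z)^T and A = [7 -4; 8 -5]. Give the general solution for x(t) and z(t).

Coefficient matrix A = [[7, -4], [8, -5]].
Characteristic polynomial det(A - λI) = λ^2 - 2λ - 3 = 0.
Eigenvalues λ = -1, 3.
For λ=-1: (A-λI) row 1 is [8, -4], so an eigenvector is (-1, -2).
For λ=3: (A-λI) row 1 is [4, -4], so an eigenvector is (-1, -1).
General solution: c_1e^(-t)(-1,-2) + c_2e^(3t)(-1,-1).

x(t) = -c_1e^(-t) - c_2e^(3t), z(t) = -2c_1e^(-t) - c_2e^(3t)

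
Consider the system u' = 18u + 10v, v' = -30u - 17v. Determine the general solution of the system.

u(t) = -2K_1e^(3t) + K_2e^(-2t), v(t) = 3K_1e^(3t) - 2K_2e^(-2t)

Coefficient matrix A = [[18, 10], [-30, -17]].
Characteristic polynomial det(A - λI) = λ^2 - λ - 6 = 0.
Eigenvalues λ = 3, -2.
For λ=3: (A-λI) row 1 is [15, 10], so an eigenvector is (-2, 3).
For λ=-2: (A-λI) row 1 is [20, 10], so an eigenvector is (1, -2).
General solution: K_1e^(3t)(-2,3) + K_2e^(-2t)(1,-2).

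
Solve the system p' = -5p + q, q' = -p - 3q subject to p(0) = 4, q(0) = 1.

Coefficient matrix A = [[-5, 1], [-1, -3]].
Characteristic polynomial det(A - λI) = λ^2 + 8λ + 16 = 0.
Single eigenvalue λ = -4 with algebraic multiplicity 2.
Eigenvector v = (1,1); generalized eigenvector w with (A-λI)w=v is (-2,-1).
General solution: e^(-4t)[K_1·v + K_2·(t·v + w)].
Applying p(0)=4, q(0)=1 gives K_1=-2, K_2=-3.

p(t) = -3te^(-4t) + 4e^(-4t), q(t) = -3te^(-4t) + e^(-4t)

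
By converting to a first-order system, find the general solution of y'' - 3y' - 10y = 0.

y(t) = K_1e^(-2t) + K_2e^(5t)

Let x_1 = y, x_2 = y'. Then x_1' = x_2 and x_2' = 10x_1 + 3x_2.
A = [[0,1],[10,3]]; det(A-λI) = λ^2 - 3λ - 10.
Eigenvalues λ = -2, 5 with eigenvectors (1,-2), (1,5).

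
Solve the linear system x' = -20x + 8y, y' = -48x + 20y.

Coefficient matrix A = [[-20, 8], [-48, 20]].
Characteristic polynomial det(A - λI) = λ^2 - 16 = 0.
Eigenvalues λ = -4, 4.
For λ=-4: (A-λI) row 1 is [-16, 8], so an eigenvector is (1, 2).
For λ=4: (A-λI) row 1 is [-24, 8], so an eigenvector is (-1, -3).
General solution: K_1e^(-4t)(1,2) + K_2e^(4t)(-1,-3).

x(t) = K_1e^(-4t) - K_2e^(4t), y(t) = 2K_1e^(-4t) - 3K_2e^(4t)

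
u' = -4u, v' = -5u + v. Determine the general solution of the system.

Coefficient matrix A = [[-4, 0], [-5, 1]].
Characteristic polynomial det(A - λI) = λ^2 + 3λ - 4 = 0.
Eigenvalues λ = -4, 1.
For λ=-4: (A-λI) row 2 is [-5, 5], so an eigenvector is (-1, -1).
For λ=1: (A-λI) row 1 is [-5, 0], so an eigenvector is (0, 1).
General solution: C_1e^(-4t)(-1,-1) + C_2e^(t)(0,1).

u(t) = -C_1e^(-4t), v(t) = -C_1e^(-4t) + C_2e^(t)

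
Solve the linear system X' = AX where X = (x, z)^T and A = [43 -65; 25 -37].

x(t) = -3C_1e^(3t)sin(5t) - 2C_1e^(3t)cos(5t) - 2C_2e^(3t)sin(5t) + 3C_2e^(3t)cos(5t), z(t) = -2C_1e^(3t)sin(5t) - C_1e^(3t)cos(5t) - C_2e^(3t)sin(5t) + 2C_2e^(3t)cos(5t)

Coefficient matrix A = [[43, -65], [25, -37]].
Characteristic polynomial det(A - λI) = λ^2 - 6λ + 34 = 0.
Eigenvalues λ = 3 ± 5i (complex conjugate pair).
For λ=3+5i: an eigenvector is (-2,-1) - i(-3,-2) = (-2 + 3i, -1 + 2i).
A real fundamental pair from Re and Im of e^((3+5i)t)v: X_1 = e^(3t)(cos(5t)·(-2,-1) + sin(5t)·(-3,-2)), X_2 = e^(3t)(sin(5t)·(-2,-1) - cos(5t)·(-3,-2)).
General solution: C_1X_1 + C_2X_2.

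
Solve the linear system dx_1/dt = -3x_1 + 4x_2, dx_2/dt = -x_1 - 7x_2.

Coefficient matrix A = [[-3, 4], [-1, -7]].
Characteristic polynomial det(A - λI) = λ^2 + 10λ + 25 = 0.
Single eigenvalue λ = -5 with algebraic multiplicity 2.
Eigenvector v = (2,-1); generalized eigenvector w with (A-λI)w=v is (-3,2).
General solution: e^(-5t)[C_1·v + C_2·(t·v + w)].

x_1(t) = 2C_1e^(-5t) + 2C_2te^(-5t) - 3C_2e^(-5t), x_2(t) = -C_1e^(-5t) - C_2te^(-5t) + 2C_2e^(-5t)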